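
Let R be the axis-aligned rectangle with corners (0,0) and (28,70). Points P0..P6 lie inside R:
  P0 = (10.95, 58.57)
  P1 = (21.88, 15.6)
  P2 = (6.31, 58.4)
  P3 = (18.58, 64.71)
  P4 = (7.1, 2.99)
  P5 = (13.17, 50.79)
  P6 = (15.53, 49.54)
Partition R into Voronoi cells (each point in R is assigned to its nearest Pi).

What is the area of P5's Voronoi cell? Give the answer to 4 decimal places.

Area of P5's cell: 213.4377

1. box [0,28]×[0,70]: [(0, 0) (28, 0) (28, 70) (0, 70)]
2. ⊥bis P5·P0 via (12.06,54.68): [(0, 51.2387) (0, 0) (28, 0) (28, 59.2284)]  |A|=1546.5401
3. ⊥bis P5·P1 via (17.525,33.195): [(0, 51.2387) (0, 28.8573) (28, 35.7877) (28, 59.2284)]  |A|=641.5096
4. ⊥bis P5·P2 via (9.74,54.595): [(8.8035, 53.7508) (0, 45.8149) (0, 28.8573) (28, 35.7877) (28, 59.2284)]  |A|=617.6356
5. ⊥bis P5·P3 via (15.875,57.75): [(18.8148, 56.6075) (8.8035, 53.7508) (0, 45.8149) (0, 28.8573) (28, 35.7877) (28, 53.0376)]  |A|=589.2036
6. ⊥bis P5·P4 via (10.135,26.89): [(18.8148, 56.6075) (8.8035, 53.7508) (0, 45.8149) (0, 28.8573) (28, 35.7877) (28, 53.0376)]  |A|=589.2036
7. ⊥bis P5·P6 via (14.35,50.165): [(17.5749, 56.2537) (8.8035, 53.7508) (0, 45.8149) (0, 28.8573) (3.5265, 29.7302)]  |A|=213.4377
8. canonical 5-gon: [(17.5749, 56.2537) (8.8035, 53.7508) (0, 45.8149) (0, 28.8573) (3.5265, 29.7302)]
9. shoelace: 213.4377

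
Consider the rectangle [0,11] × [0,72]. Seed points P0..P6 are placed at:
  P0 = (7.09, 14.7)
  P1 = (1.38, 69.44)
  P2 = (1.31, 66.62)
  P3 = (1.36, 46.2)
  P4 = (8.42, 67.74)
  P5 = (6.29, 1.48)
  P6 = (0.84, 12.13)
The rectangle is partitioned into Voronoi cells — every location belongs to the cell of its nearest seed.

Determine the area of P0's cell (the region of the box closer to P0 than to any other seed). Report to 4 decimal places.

1. box [0,11]×[0,72]: [(0, 0) (11, 0) (11, 72) (0, 72)]
2. ⊥bis P0·P1 via (4.235,42.07): [(0, 41.6282) (0, 0) (11, 0) (11, 42.7757)]  |A|=464.2215
3. ⊥bis P0·P2 via (4.2,40.66): [(0, 40.1924) (0, 0) (11, 0) (11, 41.417)]  |A|=448.8519
4. ⊥bis P0·P3 via (4.225,30.45): [(0, 29.6815) (0, 0) (11, 0) (11, 31.6824)]  |A|=337.5012
5. ⊥bis P0·P4 via (7.755,41.22): [(0, 29.6815) (0, 0) (11, 0) (11, 31.6824)]  |A|=337.5012
6. ⊥bis P0·P5 via (6.69,8.09): [(0, 29.6815) (0, 8.4948) (11, 7.8292) (11, 31.6824)]  |A|=247.7191
7. ⊥bis P0·P6 via (3.965,13.415): [(0, 29.6815) (0, 23.0575) (6.141, 8.1232) (11, 7.8292) (11, 31.6824)]  |A|=203.0046
8. canonical 5-gon: [(0, 29.6815) (0, 23.0575) (6.141, 8.1232) (11, 7.8292) (11, 31.6824)]
9. shoelace: 203.0046

Area of P0's cell: 203.0046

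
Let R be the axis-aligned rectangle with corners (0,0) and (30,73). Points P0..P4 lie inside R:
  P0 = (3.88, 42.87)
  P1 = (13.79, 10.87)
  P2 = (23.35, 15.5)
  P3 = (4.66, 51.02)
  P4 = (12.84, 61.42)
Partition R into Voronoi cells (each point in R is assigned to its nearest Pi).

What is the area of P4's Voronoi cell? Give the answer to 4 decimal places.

1. box [0,30]×[0,73]: [(0, 0) (30, 0) (30, 73) (0, 73)]
2. ⊥bis P4·P0 via (8.36,52.145): [(0, 56.183) (30, 41.6925) (30, 73) (0, 73)]  |A|=721.8674
3. ⊥bis P4·P1 via (13.315,36.145): [(0, 56.183) (30, 41.6925) (30, 73) (0, 73)]  |A|=721.8674
4. ⊥bis P4·P2 via (18.095,38.46): [(0, 56.183) (30, 41.6925) (30, 73) (0, 73)]  |A|=721.8674
5. ⊥bis P4·P3 via (8.75,56.22): [(0, 63.1022) (22.7965, 45.1719) (30, 41.6925) (30, 73) (0, 73)]  |A|=643.001
6. canonical 5-gon: [(0, 63.1022) (22.7965, 45.1719) (30, 41.6925) (30, 73) (0, 73)]
7. shoelace: 643.001

Area of P4's cell: 643.0010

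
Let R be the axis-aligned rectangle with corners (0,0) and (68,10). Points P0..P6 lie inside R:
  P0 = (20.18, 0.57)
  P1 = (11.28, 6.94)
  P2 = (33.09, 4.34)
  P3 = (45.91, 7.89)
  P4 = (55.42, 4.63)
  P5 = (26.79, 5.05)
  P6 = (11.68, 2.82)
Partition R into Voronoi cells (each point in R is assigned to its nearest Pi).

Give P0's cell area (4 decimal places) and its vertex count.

1. box [0,68]×[0,10]: [(0, 0) (68, 0) (68, 10) (0, 10)]
2. ⊥bis P0·P1 via (15.73,3.755): [(13.0424, 0) (68, 0) (68, 10) (20.1997, 10)]  |A|=513.7892
3. ⊥bis P0·P2 via (26.635,2.455): [(13.0424, 0) (27.3519, 0) (24.4317, 10) (20.1997, 10)]  |A|=92.7072
4. ⊥bis P0·P3 via (33.045,4.23): [(13.0424, 0) (27.3519, 0) (24.4317, 10) (20.1997, 10)]  |A|=92.7072
5. ⊥bis P0·P4 via (37.8,2.6): [(13.0424, 0) (27.3519, 0) (24.4317, 10) (20.1997, 10)]  |A|=92.7072
6. ⊥bis P0·P5 via (23.485,2.81): [(19.3842, 8.8605) (13.0424, 0) (25.3895, 0)]  |A|=54.7008
7. ⊥bis P0·P6 via (15.93,1.695): [(19.3842, 8.8605) (16.9127, 5.4074) (15.4813, 0) (25.3895, 0)]  |A|=48.1067
8. canonical 4-gon: [(19.3842, 8.8605) (16.9127, 5.4074) (15.4813, 0) (25.3895, 0)]
9. shoelace: 48.1067

Area of P0's cell: 48.1067 (4 vertices)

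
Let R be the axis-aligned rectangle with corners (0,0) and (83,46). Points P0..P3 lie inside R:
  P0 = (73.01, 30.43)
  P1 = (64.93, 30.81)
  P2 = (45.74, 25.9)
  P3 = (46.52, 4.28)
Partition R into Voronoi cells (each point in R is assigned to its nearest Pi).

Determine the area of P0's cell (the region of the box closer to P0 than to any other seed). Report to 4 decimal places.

Area of P0's cell: 619.4423

1. box [0,83]×[0,46]: [(0, 0) (83, 0) (83, 46) (0, 46)]
2. ⊥bis P0·P1 via (68.97,30.62): [(67.53, 0) (83, 0) (83, 46) (69.6933, 46)]  |A|=661.8649
3. ⊥bis P0·P2 via (59.375,28.165): [(67.53, 0) (83, 0) (83, 46) (69.6933, 46)]  |A|=661.8649
4. ⊥bis P0·P3 via (59.765,17.355): [(67.9559, 9.0576) (76.8972, 0) (83, 0) (83, 46) (69.6933, 46)]  |A|=619.4423
5. canonical 5-gon: [(67.9559, 9.0576) (76.8972, 0) (83, 0) (83, 46) (69.6933, 46)]
6. shoelace: 619.4423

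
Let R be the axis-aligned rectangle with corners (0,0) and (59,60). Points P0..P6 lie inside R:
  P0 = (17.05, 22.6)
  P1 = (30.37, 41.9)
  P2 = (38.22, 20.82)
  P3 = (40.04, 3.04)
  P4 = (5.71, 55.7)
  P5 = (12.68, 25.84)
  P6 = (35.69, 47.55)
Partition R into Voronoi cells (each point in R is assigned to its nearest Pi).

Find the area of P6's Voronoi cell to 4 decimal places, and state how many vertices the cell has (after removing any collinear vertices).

Area of P6's cell: 700.3301 (5 vertices)

1. box [0,59]×[0,60]: [(0, 0) (59, 0) (59, 60) (0, 60)]
2. ⊥bis P6·P0 via (26.37,35.075): [(0, 54.7759) (59, 10.6973) (59, 60) (0, 60)]  |A|=1608.5409
3. ⊥bis P6·P1 via (33.03,44.725): [(59, 20.2718) (59, 60) (16.8075, 60)]  |A|=838.1156
4. ⊥bis P6·P2 via (36.955,34.185): [(43.5599, 34.8102) (59, 36.2716) (59, 60) (16.8075, 60)]  |A|=714.5966
5. ⊥bis P6·P3 via (37.865,25.295): [(43.5599, 34.8102) (59, 36.2716) (59, 60) (16.8075, 60)]  |A|=714.5966
6. ⊥bis P6·P4 via (20.7,51.625): [(21.7194, 55.375) (43.5599, 34.8102) (59, 36.2716) (59, 60) (22.9767, 60)]  |A|=700.3301
7. ⊥bis P6·P5 via (24.185,36.695): [(21.7194, 55.375) (43.5599, 34.8102) (59, 36.2716) (59, 60) (22.9767, 60)]  |A|=700.3301
8. canonical 5-gon: [(21.7194, 55.375) (43.5599, 34.8102) (59, 36.2716) (59, 60) (22.9767, 60)]
9. shoelace: 700.3301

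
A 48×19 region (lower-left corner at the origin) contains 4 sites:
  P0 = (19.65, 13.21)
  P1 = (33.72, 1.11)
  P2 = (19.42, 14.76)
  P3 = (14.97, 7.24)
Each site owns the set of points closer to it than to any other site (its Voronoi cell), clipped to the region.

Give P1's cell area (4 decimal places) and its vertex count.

Area of P1's cell: 360.7372 (6 vertices)

1. box [0,48]×[0,19]: [(0, 0) (48, 0) (48, 19) (0, 19)]
2. ⊥bis P1·P0 via (26.685,7.16): [(20.5275, 0) (48, 0) (48, 19) (36.8672, 19)]  |A|=366.75
3. ⊥bis P1·P2 via (26.57,7.935): [(34.4588, 16.1995) (20.5275, 0) (48, 0) (48, 19) (37.132, 19)]  |A|=366.3792
4. ⊥bis P1·P3 via (24.345,4.175): [(34.4588, 16.1995) (24.4843, 4.601) (22.9801, 0) (48, 0) (48, 19) (37.132, 19)]  |A|=360.7372
5. canonical 6-gon: [(34.4588, 16.1995) (24.4843, 4.601) (22.9801, 0) (48, 0) (48, 19) (37.132, 19)]
6. shoelace: 360.7372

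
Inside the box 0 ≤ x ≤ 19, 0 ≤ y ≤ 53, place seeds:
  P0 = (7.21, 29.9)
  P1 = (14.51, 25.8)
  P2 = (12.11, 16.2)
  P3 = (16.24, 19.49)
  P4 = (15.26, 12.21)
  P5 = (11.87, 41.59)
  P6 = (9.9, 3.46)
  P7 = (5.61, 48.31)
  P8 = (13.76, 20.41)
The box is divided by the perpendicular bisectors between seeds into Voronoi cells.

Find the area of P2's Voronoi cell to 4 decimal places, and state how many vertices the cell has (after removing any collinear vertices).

1. box [0,19]×[0,53]: [(0, 0) (19, 0) (19, 53) (0, 53)]
2. ⊥bis P2·P0 via (9.66,23.05): [(0, 19.595) (0, 0) (19, 0) (19, 26.3906)]  |A|=436.8627
3. ⊥bis P2·P1 via (13.31,21): [(7.7881, 22.3805) (0, 19.595) (0, 0) (19, 0) (19, 19.5775)]  |A|=398.6688
4. ⊥bis P2·P3 via (14.175,17.845): [(11.2518, 21.5146) (7.7881, 22.3805) (0, 19.595) (0, 0) (19, 0) (19, 11.7881)]  |A|=368.4918
5. ⊥bis P2·P4 via (13.685,14.205): [(15.7659, 15.8479) (11.2518, 21.5146) (7.7881, 22.3805) (0, 19.595) (0, 3.4011)]  |A|=172.0652
6. ⊥bis P2·P5 via (11.99,28.895): [(15.7659, 15.8479) (11.2518, 21.5146) (7.7881, 22.3805) (0, 19.595) (0, 3.4011)]  |A|=172.0652
7. ⊥bis P2·P6 via (11.005,9.83): [(8.6588, 10.237) (15.7659, 15.8479) (11.2518, 21.5146) (7.7881, 22.3805) (0, 19.595) (0, 11.739)]  |A|=135.9665
8. ⊥bis P2·P7 via (8.86,32.255): [(8.6588, 10.237) (15.7659, 15.8479) (11.2518, 21.5146) (7.7881, 22.3805) (0, 19.595) (0, 11.739)]  |A|=135.9665
9. ⊥bis P2·P8 via (12.935,18.305): [(8.6588, 10.237) (15.7659, 15.8479) (14.2051, 17.8072) (5.0422, 21.3984) (0, 19.595) (0, 11.739)]  |A|=121.3947
10. canonical 6-gon: [(8.6588, 10.237) (15.7659, 15.8479) (14.2051, 17.8072) (5.0422, 21.3984) (0, 19.595) (0, 11.739)]
11. shoelace: 121.3947

Area of P2's cell: 121.3947 (6 vertices)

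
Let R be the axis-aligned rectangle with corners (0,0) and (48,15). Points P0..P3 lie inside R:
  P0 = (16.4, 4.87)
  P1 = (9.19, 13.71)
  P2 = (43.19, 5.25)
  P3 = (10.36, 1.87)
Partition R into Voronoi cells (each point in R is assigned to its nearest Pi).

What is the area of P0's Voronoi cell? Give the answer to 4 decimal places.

Area of P0's cell: 233.3316

1. box [0,48]×[0,15]: [(0, 0) (48, 0) (48, 15) (0, 15)]
2. ⊥bis P0·P1 via (12.795,9.29): [(1.4048, 0) (48, 0) (48, 15) (19.7959, 15)]  |A|=560.9951
3. ⊥bis P0·P2 via (29.795,5.06): [(1.4048, 0) (29.8668, 0) (29.654, 15) (19.7959, 15)]  |A|=287.401
4. ⊥bis P0·P3 via (13.38,3.37): [(11.1187, 7.9228) (15.0538, 0) (29.8668, 0) (29.654, 15) (19.7959, 15)]  |A|=233.3316
5. canonical 5-gon: [(11.1187, 7.9228) (15.0538, 0) (29.8668, 0) (29.654, 15) (19.7959, 15)]
6. shoelace: 233.3316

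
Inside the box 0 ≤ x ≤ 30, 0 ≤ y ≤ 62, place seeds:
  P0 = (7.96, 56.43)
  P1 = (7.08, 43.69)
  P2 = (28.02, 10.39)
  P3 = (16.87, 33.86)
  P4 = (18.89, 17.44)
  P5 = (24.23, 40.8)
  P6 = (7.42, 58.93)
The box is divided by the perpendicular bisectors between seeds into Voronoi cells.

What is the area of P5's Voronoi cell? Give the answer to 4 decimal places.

Area of P5's cell: 292.9276

1. box [0,30]×[0,62]: [(0, 0) (30, 0) (30, 62) (0, 62)]
2. ⊥bis P5·P0 via (16.095,48.615): [(0, 31.861) (0, 0) (30, 0) (30, 62) (28.9535, 62)]  |A|=1423.6849
3. ⊥bis P5·P1 via (15.655,42.245): [(16.8632, 49.4146) (8.5362, 0) (30, 0) (30, 62) (28.9535, 62)]  |A|=944.1407
4. ⊥bis P5·P2 via (26.125,25.595): [(16.8632, 49.4146) (12.5645, 23.9049) (30, 26.0779) (30, 62) (28.9535, 62)]  |A|=460.2532
5. ⊥bis P5·P3 via (20.55,37.33): [(16.8632, 49.4146) (15.6945, 42.4794) (30, 27.3081) (30, 62) (28.9535, 62)]  |A|=292.9276
6. ⊥bis P5·P4 via (21.56,29.12): [(16.8632, 49.4146) (15.6945, 42.4794) (30, 27.3081) (30, 62) (28.9535, 62)]  |A|=292.9276
7. ⊥bis P5·P6 via (15.825,49.865): [(16.8632, 49.4146) (15.6945, 42.4794) (30, 27.3081) (30, 62) (28.9535, 62)]  |A|=292.9276
8. canonical 5-gon: [(16.8632, 49.4146) (15.6945, 42.4794) (30, 27.3081) (30, 62) (28.9535, 62)]
9. shoelace: 292.9276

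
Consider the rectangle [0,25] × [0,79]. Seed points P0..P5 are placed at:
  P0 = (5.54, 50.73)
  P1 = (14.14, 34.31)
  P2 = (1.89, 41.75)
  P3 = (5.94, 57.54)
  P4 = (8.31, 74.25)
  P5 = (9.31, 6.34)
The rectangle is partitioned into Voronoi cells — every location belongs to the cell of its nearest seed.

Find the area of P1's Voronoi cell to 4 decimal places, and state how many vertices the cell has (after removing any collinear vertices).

1. box [0,25]×[0,79]: [(0, 0) (25, 0) (25, 79) (0, 79)]
2. ⊥bis P1·P0 via (9.84,42.52): [(0, 37.3663) (0, 0) (25, 0) (25, 50.4601)]  |A|=1097.8295
3. ⊥bis P1·P2 via (8.015,38.03): [(11.1628, 43.2128) (0, 24.8333) (0, 0) (25, 0) (25, 50.4601)]  |A|=1027.8779
4. ⊥bis P1·P3 via (10.04,45.925): [(11.1628, 43.2128) (0, 24.8333) (0, 0) (25, 0) (25, 50.4601)]  |A|=1027.8779
5. ⊥bis P1·P4 via (11.225,54.28): [(11.1628, 43.2128) (0, 24.8333) (0, 0) (25, 0) (25, 50.4601)]  |A|=1027.8779
6. ⊥bis P1·P5 via (11.725,20.325): [(11.1628, 43.2128) (0, 24.8333) (0, 22.3497) (25, 18.0326) (25, 50.4601)]  |A|=523.0987
7. canonical 5-gon: [(11.1628, 43.2128) (0, 24.8333) (0, 22.3497) (25, 18.0326) (25, 50.4601)]
8. shoelace: 523.0987

Area of P1's cell: 523.0987 (5 vertices)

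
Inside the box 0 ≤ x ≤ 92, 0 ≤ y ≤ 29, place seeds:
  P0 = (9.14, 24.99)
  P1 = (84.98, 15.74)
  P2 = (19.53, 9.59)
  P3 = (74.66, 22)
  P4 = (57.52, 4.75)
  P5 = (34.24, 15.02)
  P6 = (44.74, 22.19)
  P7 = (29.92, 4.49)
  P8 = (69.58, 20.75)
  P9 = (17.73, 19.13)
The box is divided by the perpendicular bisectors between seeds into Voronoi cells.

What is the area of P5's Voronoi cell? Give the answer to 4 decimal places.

1. box [0,92]×[0,29]: [(0, 0) (92, 0) (92, 29) (0, 29)]
2. ⊥bis P5·P0 via (21.69,20.005): [(13.7438, 0) (92, 0) (92, 29) (25.2629, 29)]  |A|=2102.4028
3. ⊥bis P5·P1 via (59.61,15.38): [(13.7438, 0) (59.8282, 0) (59.4167, 29) (25.2629, 29)]  |A|=1163.4549
4. ⊥bis P5·P2 via (26.885,12.305): [(22.9094, 23.0749) (31.4272, 0) (59.8282, 0) (59.4167, 29) (25.2629, 29)]  |A|=959.4327
5. ⊥bis P5·P3 via (54.45,18.51): [(22.9094, 23.0749) (31.4272, 0) (57.6464, 0) (52.6385, 29) (25.2629, 29)]  |A|=829.5123
6. ⊥bis P5·P4 via (45.88,9.885): [(22.9094, 23.0749) (31.4272, 0) (41.5192, 0) (53.1095, 26.2728) (52.6385, 29) (25.2629, 29)]  |A|=617.6592
7. ⊥bis P5·P6 via (39.49,18.605): [(22.9094, 23.0749) (31.4272, 0) (41.5192, 0) (45.7091, 9.4976) (32.3917, 29) (25.2629, 29)]  |A|=406.1865
8. ⊥bis P5·P7 via (32.08,9.755): [(22.9094, 23.0749) (27.0671, 11.8116) (43.7166, 4.981) (45.7091, 9.4976) (32.3917, 29) (25.2629, 29)]  |A|=297.6152
9. ⊥bis P5·P8 via (51.91,17.885): [(22.9094, 23.0749) (27.0671, 11.8116) (43.7166, 4.981) (45.7091, 9.4976) (32.3917, 29) (25.2629, 29)]  |A|=297.6152
10. ⊥bis P5·P9 via (25.985,17.075): [(25.6383, 15.6823) (27.0671, 11.8116) (43.7166, 4.981) (45.7091, 9.4976) (32.3917, 29) (28.9536, 29)]  |A|=256.2558
11. canonical 6-gon: [(25.6383, 15.6823) (27.0671, 11.8116) (43.7166, 4.981) (45.7091, 9.4976) (32.3917, 29) (28.9536, 29)]
12. shoelace: 256.2558

Area of P5's cell: 256.2558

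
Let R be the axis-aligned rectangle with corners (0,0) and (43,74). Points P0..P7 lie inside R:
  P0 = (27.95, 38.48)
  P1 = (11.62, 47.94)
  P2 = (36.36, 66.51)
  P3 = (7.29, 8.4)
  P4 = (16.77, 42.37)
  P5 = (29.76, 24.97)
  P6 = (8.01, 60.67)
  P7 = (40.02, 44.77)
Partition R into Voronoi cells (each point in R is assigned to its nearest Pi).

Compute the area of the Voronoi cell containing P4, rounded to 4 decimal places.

Area of P4's cell: 341.3477

1. box [0,43]×[0,74]: [(0, 0) (43, 0) (43, 74) (0, 74)]
2. ⊥bis P4·P0 via (22.36,40.425): [(0, 0) (8.2944, 0) (34.0422, 74) (0, 74)]  |A|=1566.4539
3. ⊥bis P4·P1 via (14.195,45.155): [(0, 32.0304) (0, 0) (8.2944, 0) (28.6589, 58.5283)]  |A|=701.7063
4. ⊥bis P4·P2 via (26.565,54.44): [(25.3253, 55.446) (0, 32.0304) (0, 0) (8.2944, 0) (27.0886, 54.0151)]  |A|=696.6038
5. ⊥bis P4·P3 via (12.03,25.385): [(25.3253, 55.446) (0, 32.0304) (0, 28.7422) (16.6758, 24.0885) (27.0886, 54.0151)]  |A|=357.0537
6. ⊥bis P4·P5 via (23.265,33.67): [(25.3253, 55.446) (0, 32.0304) (0, 28.7422) (12.1299, 25.3571) (18.8673, 30.3869) (27.0886, 54.0151)]  |A|=341.3477
7. ⊥bis P4·P6 via (12.39,51.52): [(25.3253, 55.446) (0, 32.0304) (0, 28.7422) (12.1299, 25.3571) (18.8673, 30.3869) (27.0886, 54.0151)]  |A|=341.3477
8. ⊥bis P4·P7 via (28.395,43.57): [(25.3253, 55.446) (0, 32.0304) (0, 28.7422) (12.1299, 25.3571) (18.8673, 30.3869) (27.0886, 54.0151)]  |A|=341.3477
9. canonical 6-gon: [(25.3253, 55.446) (0, 32.0304) (0, 28.7422) (12.1299, 25.3571) (18.8673, 30.3869) (27.0886, 54.0151)]
10. shoelace: 341.3477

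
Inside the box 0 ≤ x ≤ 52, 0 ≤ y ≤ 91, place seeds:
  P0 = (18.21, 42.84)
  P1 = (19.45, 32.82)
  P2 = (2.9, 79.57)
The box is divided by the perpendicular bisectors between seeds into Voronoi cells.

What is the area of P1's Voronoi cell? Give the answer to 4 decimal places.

Area of P1's cell: 2013.2999

1. box [0,52]×[0,91]: [(0, 0) (52, 0) (52, 91) (0, 91)]
2. ⊥bis P1·P0 via (18.83,37.83): [(0, 35.4997) (0, 0) (52, 0) (52, 41.9349)]  |A|=2013.2999
3. ⊥bis P1·P2 via (11.175,56.195): [(0, 35.4997) (0, 0) (52, 0) (52, 41.9349)]  |A|=2013.2999
4. canonical 4-gon: [(0, 35.4997) (0, 0) (52, 0) (52, 41.9349)]
5. shoelace: 2013.2999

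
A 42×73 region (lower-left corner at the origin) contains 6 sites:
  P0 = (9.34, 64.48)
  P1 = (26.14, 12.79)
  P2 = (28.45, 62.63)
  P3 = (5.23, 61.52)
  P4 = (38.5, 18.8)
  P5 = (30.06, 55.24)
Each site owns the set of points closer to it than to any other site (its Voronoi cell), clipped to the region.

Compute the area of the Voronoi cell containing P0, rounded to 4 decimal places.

1. box [0,42]×[0,73]: [(0, 0) (42, 0) (42, 73) (0, 73)]
2. ⊥bis P0·P1 via (17.74,38.635): [(0, 32.8692) (42, 46.5199) (42, 73) (0, 73)]  |A|=1398.829
3. ⊥bis P0·P2 via (18.895,63.555): [(0, 32.8692) (16.4417, 38.213) (19.8094, 73) (0, 73)]  |A|=674.4625
4. ⊥bis P0·P3 via (7.285,63): [(17.472, 48.8553) (19.8094, 73) (0.0831, 73)]  |A|=238.1429
5. ⊥bis P0·P4 via (23.92,41.64): [(17.472, 48.8553) (19.8094, 73) (0.0831, 73)]  |A|=238.1429
6. ⊥bis P0·P5 via (19.7,59.86): [(15.8171, 51.153) (18.2149, 56.5298) (19.8094, 73) (0.0831, 73)]  |A|=230.9395
7. canonical 4-gon: [(15.8171, 51.153) (18.2149, 56.5298) (19.8094, 73) (0.0831, 73)]
8. shoelace: 230.9395

Area of P0's cell: 230.9395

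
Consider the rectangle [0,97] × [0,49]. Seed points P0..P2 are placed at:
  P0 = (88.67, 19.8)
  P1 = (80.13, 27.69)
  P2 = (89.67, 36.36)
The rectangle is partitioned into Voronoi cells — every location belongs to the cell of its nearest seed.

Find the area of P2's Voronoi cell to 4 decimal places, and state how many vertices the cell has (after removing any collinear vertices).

1. box [0,97]×[0,49]: [(0, 0) (97, 0) (97, 49) (0, 49)]
2. ⊥bis P2·P0 via (89.17,28.08): [(0, 33.4647) (97, 27.6072) (97, 49) (0, 49)]  |A|=1791.016
3. ⊥bis P2·P1 via (84.9,32.025): [(88.4455, 28.1238) (97, 27.6072) (97, 49) (69.473, 49)]  |A|=378.8326
4. canonical 4-gon: [(88.4455, 28.1238) (97, 27.6072) (97, 49) (69.473, 49)]
5. shoelace: 378.8326

Area of P2's cell: 378.8326 (4 vertices)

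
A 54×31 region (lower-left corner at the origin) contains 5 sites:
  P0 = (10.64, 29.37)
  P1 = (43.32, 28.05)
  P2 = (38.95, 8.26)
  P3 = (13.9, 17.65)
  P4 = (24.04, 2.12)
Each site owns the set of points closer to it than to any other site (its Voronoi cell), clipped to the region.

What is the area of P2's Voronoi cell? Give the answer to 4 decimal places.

Area of P2's cell: 432.8455

1. box [0,54]×[0,31]: [(0, 0) (54, 0) (54, 31) (0, 31)]
2. ⊥bis P2·P0 via (24.795,18.815): [(10.7652, 0) (54, 0) (54, 31) (33.881, 31)]  |A|=981.9841
3. ⊥bis P2·P1 via (41.135,18.155): [(26.6826, 21.3464) (10.7652, 0) (54, 0) (54, 15.3142)]  |A|=670.6252
4. ⊥bis P2·P3 via (26.425,12.955): [(29.3497, 20.7574) (21.5688, 0) (54, 0) (54, 15.3142)]  |A|=525.3428
5. ⊥bis P2·P4 via (31.495,5.19): [(29.3497, 20.7574) (27.3172, 15.3351) (33.6323, 0) (54, 0) (54, 15.3142)]  |A|=432.8455
6. canonical 5-gon: [(29.3497, 20.7574) (27.3172, 15.3351) (33.6323, 0) (54, 0) (54, 15.3142)]
7. shoelace: 432.8455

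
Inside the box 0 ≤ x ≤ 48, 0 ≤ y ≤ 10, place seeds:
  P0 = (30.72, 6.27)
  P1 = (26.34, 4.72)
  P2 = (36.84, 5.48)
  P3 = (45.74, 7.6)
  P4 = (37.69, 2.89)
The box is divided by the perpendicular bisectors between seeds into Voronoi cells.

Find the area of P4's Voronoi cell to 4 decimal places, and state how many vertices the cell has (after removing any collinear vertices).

1. box [0,48]×[0,10]: [(0, 0) (48, 0) (48, 10) (0, 10)]
2. ⊥bis P4·P0 via (34.205,4.58): [(31.984, 0) (48, 0) (48, 10) (36.8334, 10)]  |A|=135.9133
3. ⊥bis P4·P1 via (32.015,3.805): [(31.984, 0) (48, 0) (48, 10) (36.8334, 10)]  |A|=135.9133
4. ⊥bis P4·P2 via (37.265,4.185): [(33.398, 2.9159) (31.984, 0) (48, 0) (48, 7.7081)]  |A|=79.6272
5. ⊥bis P4·P3 via (41.715,5.245): [(41.5185, 5.5809) (33.398, 2.9159) (31.984, 0) (44.7838, 0)]  |A|=45.6724
6. canonical 4-gon: [(41.5185, 5.5809) (33.398, 2.9159) (31.984, 0) (44.7838, 0)]
7. shoelace: 45.6724

Area of P4's cell: 45.6724 (4 vertices)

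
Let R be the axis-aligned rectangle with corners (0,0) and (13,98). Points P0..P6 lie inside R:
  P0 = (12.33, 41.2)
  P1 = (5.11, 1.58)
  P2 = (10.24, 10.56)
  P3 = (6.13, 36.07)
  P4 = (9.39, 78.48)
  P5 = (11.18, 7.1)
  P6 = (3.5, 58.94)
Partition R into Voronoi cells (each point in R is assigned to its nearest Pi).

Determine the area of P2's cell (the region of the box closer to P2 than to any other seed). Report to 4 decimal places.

Area of P2's cell: 187.4502

1. box [0,13]×[0,98]: [(0, 0) (13, 0) (13, 98) (0, 98)]
2. ⊥bis P2·P0 via (11.285,25.88): [(0, 26.6498) (0, 0) (13, 0) (13, 25.763)]  |A|=340.6831
3. ⊥bis P2·P1 via (7.675,6.07): [(0, 26.6498) (0, 10.4545) (13, 3.028) (13, 25.763)]  |A|=253.047
4. ⊥bis P2·P3 via (8.185,23.315): [(0, 21.9963) (0, 10.4545) (13, 3.028) (13, 24.0908)]  |A|=211.9297
5. ⊥bis P2·P4 via (9.815,44.52): [(0, 21.9963) (0, 10.4545) (13, 3.028) (13, 24.0908)]  |A|=211.9297
6. ⊥bis P2·P5 via (10.71,8.83): [(0, 21.9963) (0, 10.4545) (5.3789, 7.3817) (13, 9.4521) (13, 24.0908)]  |A|=187.4502
7. ⊥bis P2·P6 via (6.87,34.75): [(0, 21.9963) (0, 10.4545) (5.3789, 7.3817) (13, 9.4521) (13, 24.0908)]  |A|=187.4502
8. canonical 5-gon: [(0, 21.9963) (0, 10.4545) (5.3789, 7.3817) (13, 9.4521) (13, 24.0908)]
9. shoelace: 187.4502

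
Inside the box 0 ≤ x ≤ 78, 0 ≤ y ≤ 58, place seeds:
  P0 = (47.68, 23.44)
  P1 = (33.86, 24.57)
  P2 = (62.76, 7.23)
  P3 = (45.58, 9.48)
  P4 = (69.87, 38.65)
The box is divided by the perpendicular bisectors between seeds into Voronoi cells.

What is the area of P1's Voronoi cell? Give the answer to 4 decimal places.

Area of P1's cell: 2201.1019

1. box [0,78]×[0,58]: [(0, 0) (78, 0) (78, 58) (0, 58)]
2. ⊥bis P1·P0 via (40.77,24.005): [(0, 0) (38.8072, 0) (43.5496, 58) (0, 58)]  |A|=2388.3483
3. ⊥bis P1·P2 via (48.31,15.9): [(0, 0) (38.77, 0) (38.8131, 0.0718) (43.5496, 58) (0, 58)]  |A|=2388.347
4. ⊥bis P1·P3 via (39.72,17.025): [(0, 0) (17.7996, 0) (40.2318, 17.4225) (43.5496, 58) (0, 58)]  |A|=2205.3457
5. ⊥bis P1·P4 via (51.865,31.61): [(0, 0) (17.7996, 0) (40.2318, 17.4225) (43.2032, 53.7629) (41.5464, 58) (0, 58)]  |A|=2201.1019
6. canonical 6-gon: [(0, 0) (17.7996, 0) (40.2318, 17.4225) (43.2032, 53.7629) (41.5464, 58) (0, 58)]
7. shoelace: 2201.1019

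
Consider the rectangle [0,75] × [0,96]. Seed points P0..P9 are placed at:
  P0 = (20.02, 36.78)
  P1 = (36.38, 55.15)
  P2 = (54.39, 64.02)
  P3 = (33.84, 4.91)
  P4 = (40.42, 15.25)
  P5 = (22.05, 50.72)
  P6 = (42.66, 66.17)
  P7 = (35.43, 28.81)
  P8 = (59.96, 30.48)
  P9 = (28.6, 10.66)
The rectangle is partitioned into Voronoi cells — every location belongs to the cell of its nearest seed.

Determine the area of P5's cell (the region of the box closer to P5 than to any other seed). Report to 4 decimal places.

1. box [0,75]×[0,96]: [(0, 0) (75, 0) (75, 96) (0, 96)]
2. ⊥bis P5·P0 via (21.035,43.75): [(0, 46.8132) (75, 35.8914) (75, 96) (0, 96)]  |A|=4098.5776
3. ⊥bis P5·P1 via (29.215,52.935): [(0, 46.8132) (32.5739, 42.0697) (15.9018, 96) (0, 96)]  |A|=1229.8989
4. ⊥bis P5·P2 via (38.22,57.37): [(0, 46.8132) (32.5739, 42.0697) (15.9018, 96) (0, 96)]  |A|=1229.8989
5. ⊥bis P5·P3 via (27.945,27.815): [(0, 46.8132) (32.5739, 42.0697) (15.9018, 96) (0, 96)]  |A|=1229.8989
6. ⊥bis P5·P4 via (31.235,32.985): [(0, 46.8132) (32.5739, 42.0697) (15.9018, 96) (0, 96)]  |A|=1229.8989
7. ⊥bis P5·P6 via (32.355,58.445): [(0, 46.8132) (32.5739, 42.0697) (24.1125, 69.4403) (4.2024, 96) (0, 96)]  |A|=1074.5326
8. ⊥bis P5·P7 via (28.74,39.765): [(0, 46.8132) (32.5255, 42.0767) (32.5644, 42.1005) (24.1125, 69.4403) (4.2024, 96) (0, 96)]  |A|=1074.5319
9. ⊥bis P5·P8 via (41.005,40.6): [(0, 46.8132) (32.5255, 42.0767) (32.5644, 42.1005) (24.1125, 69.4403) (4.2024, 96) (0, 96)]  |A|=1074.5319
10. ⊥bis P5·P9 via (25.325,30.69): [(0, 46.8132) (32.5255, 42.0767) (32.5644, 42.1005) (24.1125, 69.4403) (4.2024, 96) (0, 96)]  |A|=1074.5319
11. canonical 6-gon: [(0, 46.8132) (32.5255, 42.0767) (32.5644, 42.1005) (24.1125, 69.4403) (4.2024, 96) (0, 96)]
12. shoelace: 1074.5319

Area of P5's cell: 1074.5319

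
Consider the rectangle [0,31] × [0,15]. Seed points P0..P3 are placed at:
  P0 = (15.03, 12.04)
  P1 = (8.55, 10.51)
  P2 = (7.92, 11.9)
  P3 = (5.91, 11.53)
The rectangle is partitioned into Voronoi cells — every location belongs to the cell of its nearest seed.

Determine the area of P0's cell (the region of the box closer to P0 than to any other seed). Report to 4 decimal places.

1. box [0,31]×[0,15]: [(0, 0) (31, 0) (31, 15) (0, 15)]
2. ⊥bis P0·P1 via (11.79,11.275): [(14.4522, 0) (31, 0) (31, 15) (10.9105, 15)]  |A|=274.7802
3. ⊥bis P0·P2 via (11.475,11.97): [(11.4613, 12.6673) (14.4522, 0) (31, 0) (31, 15) (11.4153, 15)]  |A|=274.1914
4. ⊥bis P0·P3 via (10.47,11.785): [(11.4613, 12.6673) (14.4522, 0) (31, 0) (31, 15) (11.4153, 15)]  |A|=274.1914
5. canonical 5-gon: [(11.4613, 12.6673) (14.4522, 0) (31, 0) (31, 15) (11.4153, 15)]
6. shoelace: 274.1914

Area of P0's cell: 274.1914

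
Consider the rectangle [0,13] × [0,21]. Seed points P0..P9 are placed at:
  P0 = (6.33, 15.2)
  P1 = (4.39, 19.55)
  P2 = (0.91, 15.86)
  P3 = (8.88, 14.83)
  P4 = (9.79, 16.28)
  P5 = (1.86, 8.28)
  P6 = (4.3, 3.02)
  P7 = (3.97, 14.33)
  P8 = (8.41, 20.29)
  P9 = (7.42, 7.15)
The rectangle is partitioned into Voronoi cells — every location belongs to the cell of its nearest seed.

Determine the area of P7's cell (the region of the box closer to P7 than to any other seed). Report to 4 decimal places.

Area of P7's cell: 20.0769

1. box [0,13]×[0,21]: [(0, 0) (13, 0) (13, 21) (0, 21)]
2. ⊥bis P7·P0 via (5.15,14.765): [(0, 0) (10.593, 0) (2.8515, 21) (0, 21)]  |A|=141.1676
3. ⊥bis P7·P1 via (4.18,16.94): [(0, 17.2763) (0, 0) (10.593, 0) (4.3533, 16.9261)]  |A|=127.2539
4. ⊥bis P7·P2 via (2.44,15.095): [(3.3941, 17.0032) (0, 10.215) (0, 0) (10.593, 0) (4.3533, 16.9261)]  |A|=115.2705
5. ⊥bis P7·P3 via (6.425,14.58): [(3.3941, 17.0032) (0, 10.215) (0, 0) (7.9097, 0) (6.8856, 10.0569) (4.3533, 16.9261)]  |A|=101.7775
6. ⊥bis P7·P4 via (6.88,15.305): [(3.3941, 17.0032) (0, 10.215) (0, 0) (7.9097, 0) (6.8856, 10.0569) (4.3533, 16.9261)]  |A|=101.7775
7. ⊥bis P7·P5 via (2.915,11.305): [(3.3941, 17.0032) (0.8969, 12.0088) (6.9, 9.9152) (6.8856, 10.0569) (4.3533, 16.9261)]  |A|=20.9993
8. ⊥bis P7·P6 via (4.135,8.675): [(3.3941, 17.0032) (0.8969, 12.0088) (6.9, 9.9152) (6.8856, 10.0569) (4.3533, 16.9261)]  |A|=20.9993
9. ⊥bis P7·P8 via (6.19,17.31): [(3.3941, 17.0032) (0.8969, 12.0088) (6.9, 9.9152) (6.8856, 10.0569) (4.3533, 16.9261)]  |A|=20.9993
10. ⊥bis P7·P9 via (5.695,10.74): [(3.3941, 17.0032) (0.8969, 12.0088) (5.2072, 10.5056) (6.4925, 11.1232) (4.3533, 16.9261)]  |A|=20.0769
11. canonical 5-gon: [(3.3941, 17.0032) (0.8969, 12.0088) (5.2072, 10.5056) (6.4925, 11.1232) (4.3533, 16.9261)]
12. shoelace: 20.0769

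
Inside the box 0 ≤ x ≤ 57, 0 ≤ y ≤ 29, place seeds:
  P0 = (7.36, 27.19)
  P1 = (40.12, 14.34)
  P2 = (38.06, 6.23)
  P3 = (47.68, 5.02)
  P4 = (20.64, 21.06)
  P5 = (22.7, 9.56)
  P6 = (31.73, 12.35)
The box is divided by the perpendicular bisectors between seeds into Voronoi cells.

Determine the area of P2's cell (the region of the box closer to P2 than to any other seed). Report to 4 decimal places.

Area of P2's cell: 116.2997

1. box [0,57]×[0,29]: [(0, 0) (57, 0) (57, 29) (0, 29)]
2. ⊥bis P2·P0 via (22.71,16.71): [(11.3015, 0) (57, 0) (57, 29) (31.1008, 29)]  |A|=1038.1666
3. ⊥bis P2·P1 via (39.09,10.285): [(21.3925, 14.7803) (11.3015, 0) (57, 0) (57, 5.7357)]  |A|=439.8361
4. ⊥bis P2·P3 via (42.87,5.625): [(43.321, 9.2103) (21.3925, 14.7803) (11.3015, 0) (42.1625, 0)]  |A|=332.2775
5. ⊥bis P2·P4 via (29.35,13.645): [(43.321, 9.2103) (28.7299, 12.9166) (17.7337, 0) (42.1625, 0)]  |A|=227.1087
6. ⊥bis P2·P5 via (30.38,7.895): [(43.321, 9.2103) (31.3257, 12.2572) (28.6684, 0) (42.1625, 0)]  |A|=139.7047
7. ⊥bis P2·P6 via (34.895,9.29): [(43.321, 9.2103) (36.4944, 10.9443) (29.4648, 3.6735) (28.6684, 0) (42.1625, 0)]  |A|=116.2997
8. canonical 5-gon: [(43.321, 9.2103) (36.4944, 10.9443) (29.4648, 3.6735) (28.6684, 0) (42.1625, 0)]
9. shoelace: 116.2997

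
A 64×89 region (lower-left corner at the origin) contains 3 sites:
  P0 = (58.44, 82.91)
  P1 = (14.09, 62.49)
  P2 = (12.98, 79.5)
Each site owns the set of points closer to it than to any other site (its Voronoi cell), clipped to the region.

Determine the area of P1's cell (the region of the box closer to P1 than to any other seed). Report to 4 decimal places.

Area of P1's cell: 3766.4953

1. box [0,64]×[0,89]: [(0, 0) (64, 0) (64, 89) (0, 89)]
2. ⊥bis P1·P0 via (36.265,72.7): [(0, 0) (64, 0) (64, 12.4626) (28.76, 89) (0, 89)]  |A|=4347.4121
3. ⊥bis P1·P2 via (13.535,70.995): [(0, 70.1118) (0, 0) (64, 0) (64, 12.4626) (36.3641, 72.4847)]  |A|=3766.4953
4. canonical 5-gon: [(0, 70.1118) (0, 0) (64, 0) (64, 12.4626) (36.3641, 72.4847)]
5. shoelace: 3766.4953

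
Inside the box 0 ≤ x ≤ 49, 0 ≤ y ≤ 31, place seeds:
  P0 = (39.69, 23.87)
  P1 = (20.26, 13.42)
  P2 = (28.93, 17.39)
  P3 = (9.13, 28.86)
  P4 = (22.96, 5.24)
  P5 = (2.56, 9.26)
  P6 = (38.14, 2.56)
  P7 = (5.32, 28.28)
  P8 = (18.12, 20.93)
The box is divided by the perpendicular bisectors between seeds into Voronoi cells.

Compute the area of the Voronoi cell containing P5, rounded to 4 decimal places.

Area of P5's cell: 209.9226

1. box [0,49]×[0,31]: [(0, 0) (49, 0) (49, 31) (0, 31)]
2. ⊥bis P5·P0 via (21.125,16.565): [(0, 0) (27.643, 0) (15.4451, 31) (0, 31)]  |A|=667.8658
3. ⊥bis P5·P1 via (11.41,11.34): [(0, 0) (14.0752, 0) (6.7893, 31) (0, 31)]  |A|=323.4008
4. ⊥bis P5·P2 via (15.745,13.325): [(0, 0) (14.0752, 0) (6.7893, 31) (0, 31)]  |A|=323.4008
5. ⊥bis P5·P3 via (5.845,19.06): [(0, 21.0193) (0, 0) (14.0752, 0) (9.9163, 17.6953)]  |A|=228.7494
6. ⊥bis P5·P4 via (12.76,7.25): [(0, 21.0193) (0, 0) (11.3313, 0) (12.5827, 6.3503) (9.9163, 17.6953)]  |A|=220.0371
7. ⊥bis P5·P6 via (20.35,5.91): [(0, 21.0193) (0, 0) (11.3313, 0) (12.5827, 6.3503) (9.9163, 17.6953)]  |A|=220.0371
8. ⊥bis P5·P7 via (3.94,18.77): [(8.8248, 18.0612) (0, 19.3417) (0, 0) (11.3313, 0) (12.5827, 6.3503) (9.9163, 17.6953)]  |A|=212.6352
9. ⊥bis P5·P8 via (10.34,15.095): [(8.0287, 18.1767) (0, 19.3417) (0, 0) (11.3313, 0) (12.5827, 6.3503) (10.613, 14.731)]  |A|=209.9226
10. canonical 6-gon: [(8.0287, 18.1767) (0, 19.3417) (0, 0) (11.3313, 0) (12.5827, 6.3503) (10.613, 14.731)]
11. shoelace: 209.9226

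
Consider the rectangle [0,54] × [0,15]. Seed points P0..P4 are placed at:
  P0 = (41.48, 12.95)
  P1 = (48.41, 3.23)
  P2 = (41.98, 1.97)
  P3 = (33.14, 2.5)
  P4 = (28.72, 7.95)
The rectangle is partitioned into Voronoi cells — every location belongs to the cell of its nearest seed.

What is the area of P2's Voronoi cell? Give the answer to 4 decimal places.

1. box [0,54]×[0,15]: [(0, 0) (54, 0) (54, 15) (0, 15)]
2. ⊥bis P2·P0 via (41.73,7.46): [(0, 5.5597) (0, 0) (54, 0) (54, 8.0187)]  |A|=366.6187
3. ⊥bis P2·P1 via (45.195,2.6): [(44.2204, 7.5734) (0, 5.5597) (0, 0) (45.7045, 0)]  |A|=295.9961
4. ⊥bis P2·P3 via (37.56,2.235): [(44.2204, 7.5734) (37.8627, 7.2839) (37.426, 0) (45.7045, 0)]  |A|=54.4394
5. ⊥bis P2·P4 via (35.35,4.96): [(44.2204, 7.5734) (37.8627, 7.2839) (37.426, 0) (45.7045, 0)]  |A|=54.4394
6. canonical 4-gon: [(44.2204, 7.5734) (37.8627, 7.2839) (37.426, 0) (45.7045, 0)]
7. shoelace: 54.4394

Area of P2's cell: 54.4394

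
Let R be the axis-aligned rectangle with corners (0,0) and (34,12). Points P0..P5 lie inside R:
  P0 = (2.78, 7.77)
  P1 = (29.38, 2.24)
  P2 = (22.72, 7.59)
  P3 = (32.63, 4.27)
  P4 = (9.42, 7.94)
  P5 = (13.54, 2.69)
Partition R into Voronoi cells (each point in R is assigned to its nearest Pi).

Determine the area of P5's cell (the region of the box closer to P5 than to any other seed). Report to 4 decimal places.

1. box [0,34]×[0,12]: [(0, 0) (34, 0) (34, 12) (0, 12)]
2. ⊥bis P5·P0 via (8.16,5.23): [(5.6908, 0) (34, 0) (34, 12) (11.3562, 12)]  |A|=305.7176
3. ⊥bis P5·P1 via (21.46,2.465): [(5.6908, 0) (21.39, 0) (21.7309, 12) (11.3562, 12)]  |A|=156.4427
4. ⊥bis P5·P2 via (18.13,5.14): [(5.6908, 0) (20.8736, 0) (14.4683, 12) (11.3562, 12)]  |A|=109.7691
5. ⊥bis P5·P3 via (23.085,3.48): [(5.6908, 0) (20.8736, 0) (14.4683, 12) (11.3562, 12)]  |A|=109.7691
6. ⊥bis P5·P4 via (11.48,5.315): [(6.2697, 1.2262) (5.6908, 0) (20.8736, 0) (16.101, 8.9414)]  |A|=71.6714
7. canonical 4-gon: [(6.2697, 1.2262) (5.6908, 0) (20.8736, 0) (16.101, 8.9414)]
8. shoelace: 71.6714

Area of P5's cell: 71.6714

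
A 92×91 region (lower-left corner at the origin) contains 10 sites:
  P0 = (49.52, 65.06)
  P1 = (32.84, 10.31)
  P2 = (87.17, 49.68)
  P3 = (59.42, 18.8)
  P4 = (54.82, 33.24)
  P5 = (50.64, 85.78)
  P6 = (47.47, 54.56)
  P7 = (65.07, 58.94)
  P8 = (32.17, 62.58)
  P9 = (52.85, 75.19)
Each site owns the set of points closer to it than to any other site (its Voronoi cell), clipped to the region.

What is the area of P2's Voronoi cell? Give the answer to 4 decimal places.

1. box [0,92]×[0,91]: [(0, 0) (92, 0) (92, 91) (0, 91)]
2. ⊥bis P2·P0 via (68.345,57.37): [(44.9094, 0) (92, 0) (92, 91) (82.0828, 91)]  |A|=2593.8537
3. ⊥bis P2·P1 via (60.005,29.995): [(58.1871, 32.5037) (81.7407, 0) (92, 0) (92, 91) (82.0828, 91)]  |A|=1995.2769
4. ⊥bis P2·P3 via (73.295,34.24): [(62.7627, 43.7047) (92, 17.4309) (92, 91) (82.0828, 91)]  |A|=1309.9966
5. ⊥bis P2·P4 via (70.995,41.46): [(65.9229, 51.4407) (75.815, 31.9755) (92, 17.4309) (92, 91) (82.0828, 91)]  |A|=1240.9775
6. ⊥bis P2·P5 via (68.905,67.73): [(75.1645, 74.0641) (65.9229, 51.4407) (75.815, 31.9755) (92, 17.4309) (92, 91) (91.9011, 91)]  |A|=1157.8369
7. ⊥bis P2·P6 via (67.32,52.12): [(75.1645, 74.0641) (67.8019, 56.0406) (66.9806, 49.3593) (75.815, 31.9755) (92, 17.4309) (92, 91) (91.9011, 91)]  |A|=1153.4486
8. ⊥bis P2·P7 via (76.12,54.31): [(91.1931, 90.2836) (70.8529, 41.7396) (75.815, 31.9755) (92, 17.4309) (92, 91) (91.9011, 91)]  |A|=833.1507
9. ⊥bis P2·P8 via (59.67,56.13): [(91.1931, 90.2836) (70.8529, 41.7396) (75.815, 31.9755) (92, 17.4309) (92, 91) (91.9011, 91)]  |A|=833.1507
10. ⊥bis P2·P9 via (70.01,62.435): [(91.1931, 90.2836) (70.8529, 41.7396) (75.815, 31.9755) (92, 17.4309) (92, 91) (91.9011, 91)]  |A|=833.1507
11. canonical 6-gon: [(91.1931, 90.2836) (70.8529, 41.7396) (75.815, 31.9755) (92, 17.4309) (92, 91) (91.9011, 91)]
12. shoelace: 833.1507

Area of P2's cell: 833.1507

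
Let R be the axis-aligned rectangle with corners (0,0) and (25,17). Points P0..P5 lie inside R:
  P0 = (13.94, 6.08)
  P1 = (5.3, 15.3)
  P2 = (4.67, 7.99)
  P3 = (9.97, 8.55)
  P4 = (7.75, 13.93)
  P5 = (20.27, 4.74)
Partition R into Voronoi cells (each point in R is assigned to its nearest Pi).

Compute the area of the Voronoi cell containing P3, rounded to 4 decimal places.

1. box [0,25]×[0,17]: [(0, 0) (25, 0) (25, 17) (0, 17)]
2. ⊥bis P3·P0 via (11.955,7.315): [(0, 0) (7.4039, 0) (17.9807, 17) (0, 17)]  |A|=215.7685
3. ⊥bis P3·P1 via (7.635,11.925): [(0, 6.6427) (0, 0) (7.4039, 0) (17.9807, 17) (14.9704, 17)]  |A|=138.2422
4. ⊥bis P3·P2 via (7.32,8.27): [(6.9816, 11.4729) (8.0791, 1.0854) (17.9807, 17) (14.9704, 17)]  |A|=68.4791
5. ⊥bis P3·P4 via (8.86,11.24): [(7.0836, 10.507) (8.0791, 1.0854) (16.3095, 14.314)]  |A|=45.3564
6. ⊥bis P3·P5 via (15.12,6.645): [(7.0836, 10.507) (8.0791, 1.0854) (16.3095, 14.314)]  |A|=45.3564
7. canonical 3-gon: [(7.0836, 10.507) (8.0791, 1.0854) (16.3095, 14.314)]
8. shoelace: 45.3564

Area of P3's cell: 45.3564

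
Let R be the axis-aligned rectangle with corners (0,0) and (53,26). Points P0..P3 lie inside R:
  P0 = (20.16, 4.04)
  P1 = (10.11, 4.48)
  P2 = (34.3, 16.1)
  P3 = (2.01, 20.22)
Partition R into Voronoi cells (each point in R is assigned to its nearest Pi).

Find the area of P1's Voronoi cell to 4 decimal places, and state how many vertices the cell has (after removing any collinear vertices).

1. box [0,53]×[0,26]: [(0, 0) (53, 0) (53, 26) (0, 26)]
2. ⊥bis P1·P0 via (15.135,4.26): [(0, 0) (14.9485, 0) (16.0868, 26) (0, 26)]  |A|=403.4588
3. ⊥bis P1·P2 via (22.205,10.29): [(0, 0) (14.9485, 0) (15.9675, 23.275) (14.6585, 26) (0, 26)]  |A|=401.5127
4. ⊥bis P1·P3 via (6.06,12.35): [(0, 9.2314) (0, 0) (14.9485, 0) (15.7065, 17.3142)]  |A|=201.9078
5. canonical 4-gon: [(0, 9.2314) (0, 0) (14.9485, 0) (15.7065, 17.3142)]
6. shoelace: 201.9078

Area of P1's cell: 201.9078 (4 vertices)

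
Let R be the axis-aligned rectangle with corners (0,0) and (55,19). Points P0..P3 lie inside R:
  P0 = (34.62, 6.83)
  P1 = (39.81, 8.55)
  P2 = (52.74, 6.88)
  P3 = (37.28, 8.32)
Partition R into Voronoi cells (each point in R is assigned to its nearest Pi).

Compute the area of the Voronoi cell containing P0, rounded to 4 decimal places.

Area of P0's cell: 662.1590

1. box [0,55]×[0,19]: [(0, 0) (55, 0) (55, 19) (0, 19)]
2. ⊥bis P0·P1 via (37.215,7.69): [(0, 0) (39.7635, 0) (33.4668, 19) (0, 19)]  |A|=695.6879
3. ⊥bis P0·P2 via (43.68,6.855): [(0, 0) (39.7635, 0) (33.4668, 19) (0, 19)]  |A|=695.6879
4. ⊥bis P0·P3 via (35.95,7.575): [(0, 0) (39.7635, 0) (39.1411, 1.8782) (29.5503, 19) (0, 19)]  |A|=662.159
5. canonical 5-gon: [(0, 0) (39.7635, 0) (39.1411, 1.8782) (29.5503, 19) (0, 19)]
6. shoelace: 662.159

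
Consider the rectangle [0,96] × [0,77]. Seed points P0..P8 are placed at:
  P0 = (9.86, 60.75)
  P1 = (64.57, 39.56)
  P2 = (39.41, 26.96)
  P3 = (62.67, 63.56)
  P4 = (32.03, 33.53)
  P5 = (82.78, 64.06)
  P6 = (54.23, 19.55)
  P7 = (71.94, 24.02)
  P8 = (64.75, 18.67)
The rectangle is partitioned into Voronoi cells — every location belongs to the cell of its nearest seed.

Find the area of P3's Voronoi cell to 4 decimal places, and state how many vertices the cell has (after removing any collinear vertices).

1. box [0,96]×[0,77]: [(0, 0) (96, 0) (96, 77) (0, 77)]
2. ⊥bis P3·P0 via (36.265,62.155): [(39.5722, 0) (96, 0) (96, 77) (35.4751, 77)]  |A|=4502.6771
3. ⊥bis P3·P1 via (63.62,51.56): [(36.9411, 49.4479) (96, 54.1234) (96, 77) (35.4751, 77)]  |A|=1509.3258
4. ⊥bis P3·P2 via (51.04,45.26): [(36.6783, 54.3871) (43.6184, 49.9765) (96, 54.1234) (96, 77) (35.4751, 77)]  |A|=1492.7661
5. ⊥bis P3·P4 via (47.35,48.545): [(36.3944, 59.7231) (45.7793, 50.1476) (96, 54.1234) (96, 77) (35.4751, 77)]  |A|=1463.7275
6. ⊥bis P3·P5 via (72.725,63.81): [(36.3944, 59.7231) (45.7793, 50.1476) (73.0111, 52.3035) (72.3971, 77) (35.4751, 77)]  |A|=909.3181
7. ⊥bis P3·P6 via (58.45,41.555): [(36.3944, 59.7231) (45.7793, 50.1476) (73.0111, 52.3035) (72.3971, 77) (35.4751, 77)]  |A|=909.3181
8. ⊥bis P3·P7 via (67.305,43.79): [(36.3944, 59.7231) (45.7793, 50.1476) (73.0111, 52.3035) (72.3971, 77) (35.4751, 77)]  |A|=909.3181
9. ⊥bis P3·P8 via (63.71,41.115): [(36.3944, 59.7231) (45.7793, 50.1476) (73.0111, 52.3035) (72.3971, 77) (35.4751, 77)]  |A|=909.3181
10. canonical 5-gon: [(36.3944, 59.7231) (45.7793, 50.1476) (73.0111, 52.3035) (72.3971, 77) (35.4751, 77)]
11. shoelace: 909.3181

Area of P3's cell: 909.3181 (5 vertices)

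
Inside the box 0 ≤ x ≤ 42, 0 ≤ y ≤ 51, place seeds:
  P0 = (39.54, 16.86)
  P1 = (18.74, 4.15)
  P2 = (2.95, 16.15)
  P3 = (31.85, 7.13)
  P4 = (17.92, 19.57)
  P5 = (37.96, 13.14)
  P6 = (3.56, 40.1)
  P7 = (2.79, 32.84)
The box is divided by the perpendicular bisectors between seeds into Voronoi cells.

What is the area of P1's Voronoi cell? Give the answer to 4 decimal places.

1. box [0,42]×[0,51]: [(0, 0) (42, 0) (42, 51) (0, 51)]
2. ⊥bis P1·P0 via (29.14,10.505): [(0, 0) (35.5592, 0) (4.3952, 51) (0, 51)]  |A|=1018.8367
3. ⊥bis P1·P2 via (10.845,10.15): [(3.1313, 0) (35.5592, 0) (21.1063, 23.6522)]  |A|=383.4953
4. ⊥bis P1·P3 via (25.295,5.64): [(3.1313, 0) (26.577, 0) (21.2566, 23.4062) (21.1063, 23.6522)]  |A|=278.3762
5. ⊥bis P1·P4 via (18.33,11.86): [(11.8841, 11.5172) (3.1313, 0) (26.577, 0) (23.8148, 12.1517)]  |A|=208.3808
6. ⊥bis P1·P5 via (28.35,8.645): [(11.8841, 11.5172) (3.1313, 0) (26.577, 0) (23.8148, 12.1517)]  |A|=208.3808
7. ⊥bis P1·P6 via (11.15,22.125): [(11.8841, 11.5172) (3.1313, 0) (26.577, 0) (23.8148, 12.1517)]  |A|=208.3808
8. ⊥bis P1·P7 via (10.765,18.495): [(11.8841, 11.5172) (3.1313, 0) (26.577, 0) (23.8148, 12.1517)]  |A|=208.3808
9. canonical 4-gon: [(11.8841, 11.5172) (3.1313, 0) (26.577, 0) (23.8148, 12.1517)]
10. shoelace: 208.3808

Area of P1's cell: 208.3808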